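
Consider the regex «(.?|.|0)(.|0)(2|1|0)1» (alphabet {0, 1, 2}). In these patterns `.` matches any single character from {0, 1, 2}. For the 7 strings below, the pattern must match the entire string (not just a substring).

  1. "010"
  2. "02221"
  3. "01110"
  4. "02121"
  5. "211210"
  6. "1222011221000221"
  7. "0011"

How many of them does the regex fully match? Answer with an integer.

1

1 → no match — must end with "1"
2 → no match
3 → no match — must end with "1"
4 → no match
5 → no match — must end with "1"
6 → no match
7 → match
Total matched: 1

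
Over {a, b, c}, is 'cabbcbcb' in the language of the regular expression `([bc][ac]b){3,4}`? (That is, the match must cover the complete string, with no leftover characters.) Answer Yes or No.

No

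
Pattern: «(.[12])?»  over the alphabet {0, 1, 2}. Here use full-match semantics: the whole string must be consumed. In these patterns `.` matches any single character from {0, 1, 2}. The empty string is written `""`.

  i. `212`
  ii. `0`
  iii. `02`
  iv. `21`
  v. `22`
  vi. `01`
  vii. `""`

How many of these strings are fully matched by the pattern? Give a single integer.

5

i → no match
ii → no match
iii → match
iv → match
v → match
vi → match
vii → match
Total matched: 5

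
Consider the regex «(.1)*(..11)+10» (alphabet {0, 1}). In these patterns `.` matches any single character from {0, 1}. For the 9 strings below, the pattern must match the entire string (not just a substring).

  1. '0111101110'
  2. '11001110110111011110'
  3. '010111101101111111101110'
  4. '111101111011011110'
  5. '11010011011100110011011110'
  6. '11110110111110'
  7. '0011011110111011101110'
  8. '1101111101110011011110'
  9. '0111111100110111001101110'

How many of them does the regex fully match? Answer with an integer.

7

1. '0111101110' → match
2 → match
3 → match
4 → match
5 → match
6 → no match
7 → match
8 → match
9 → no match
Total matched: 7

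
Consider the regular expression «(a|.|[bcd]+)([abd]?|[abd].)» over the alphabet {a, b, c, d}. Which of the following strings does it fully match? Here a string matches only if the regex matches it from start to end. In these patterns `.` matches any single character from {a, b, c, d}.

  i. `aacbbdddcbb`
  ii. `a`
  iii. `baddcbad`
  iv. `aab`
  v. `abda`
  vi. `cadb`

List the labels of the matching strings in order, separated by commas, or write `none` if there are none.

i → no match
ii → match
iii → no match
iv → match
v → no match
vi → no match

ii, iv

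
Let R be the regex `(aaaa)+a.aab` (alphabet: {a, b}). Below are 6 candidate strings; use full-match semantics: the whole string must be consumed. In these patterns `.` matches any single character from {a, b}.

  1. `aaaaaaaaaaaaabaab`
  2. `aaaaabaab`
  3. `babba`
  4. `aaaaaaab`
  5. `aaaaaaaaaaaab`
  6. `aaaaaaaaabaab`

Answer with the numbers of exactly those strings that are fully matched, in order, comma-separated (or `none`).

1 → match
2. `aaaaabaab` → match
3. `babba` → no match — must start with `aaaa`
4. `aaaaaaab` → no match
5 → match
6 → match

1, 2, 5, 6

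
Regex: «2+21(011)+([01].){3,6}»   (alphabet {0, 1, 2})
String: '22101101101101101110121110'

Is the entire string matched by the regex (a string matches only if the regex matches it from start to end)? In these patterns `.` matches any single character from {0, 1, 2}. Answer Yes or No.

Yes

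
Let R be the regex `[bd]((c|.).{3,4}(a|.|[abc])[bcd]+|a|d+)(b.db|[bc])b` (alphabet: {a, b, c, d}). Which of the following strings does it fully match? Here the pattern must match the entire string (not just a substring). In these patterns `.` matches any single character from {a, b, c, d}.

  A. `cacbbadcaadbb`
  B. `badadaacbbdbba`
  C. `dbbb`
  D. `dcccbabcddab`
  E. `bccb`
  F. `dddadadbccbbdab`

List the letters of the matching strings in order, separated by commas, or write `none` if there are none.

none

A → no match
B → no match — must end with `b`
C → no match
D → no match
E → no match
F → no match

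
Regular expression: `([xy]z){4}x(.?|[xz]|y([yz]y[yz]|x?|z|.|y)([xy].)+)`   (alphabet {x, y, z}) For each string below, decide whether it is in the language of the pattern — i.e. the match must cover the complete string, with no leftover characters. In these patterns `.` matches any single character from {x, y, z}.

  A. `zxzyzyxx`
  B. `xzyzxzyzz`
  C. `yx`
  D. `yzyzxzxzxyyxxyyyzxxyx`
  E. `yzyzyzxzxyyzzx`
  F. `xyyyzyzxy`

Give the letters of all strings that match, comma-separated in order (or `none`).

D

A → no match
B → no match
C → no match
D → match
E → no match
F → no match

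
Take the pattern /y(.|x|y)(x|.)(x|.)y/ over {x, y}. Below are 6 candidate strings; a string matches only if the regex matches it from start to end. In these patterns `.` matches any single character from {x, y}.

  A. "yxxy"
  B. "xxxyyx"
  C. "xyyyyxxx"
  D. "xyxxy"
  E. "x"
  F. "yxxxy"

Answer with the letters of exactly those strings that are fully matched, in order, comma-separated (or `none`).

F

A → no match
B → no match — must start with "y"
C → no match — must start with "y"
D → no match — must start with "y"
E → no match — must start with "y"
F → match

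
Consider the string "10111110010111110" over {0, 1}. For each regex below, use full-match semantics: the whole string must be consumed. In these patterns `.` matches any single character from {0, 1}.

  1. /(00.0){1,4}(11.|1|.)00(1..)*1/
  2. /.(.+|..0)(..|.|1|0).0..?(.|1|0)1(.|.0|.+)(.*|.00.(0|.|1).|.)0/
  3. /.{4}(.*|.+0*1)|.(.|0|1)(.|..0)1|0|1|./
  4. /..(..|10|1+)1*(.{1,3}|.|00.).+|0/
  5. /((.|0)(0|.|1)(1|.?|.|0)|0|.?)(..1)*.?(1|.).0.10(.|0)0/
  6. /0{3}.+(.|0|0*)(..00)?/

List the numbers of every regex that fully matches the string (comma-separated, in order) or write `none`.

2, 3, 4

1 → no match — must start with "00"
2 → match
3 → match
4 → match
5 → no match
6 → no match — must start with "0"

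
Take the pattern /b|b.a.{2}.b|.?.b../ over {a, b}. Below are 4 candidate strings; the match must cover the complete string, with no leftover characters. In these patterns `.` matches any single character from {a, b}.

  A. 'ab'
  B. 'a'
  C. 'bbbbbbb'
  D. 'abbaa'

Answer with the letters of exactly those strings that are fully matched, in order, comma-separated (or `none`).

D

A. 'ab' → no match
B. 'a' → no match
C. 'bbbbbbb' → no match
D. 'abbaa' → match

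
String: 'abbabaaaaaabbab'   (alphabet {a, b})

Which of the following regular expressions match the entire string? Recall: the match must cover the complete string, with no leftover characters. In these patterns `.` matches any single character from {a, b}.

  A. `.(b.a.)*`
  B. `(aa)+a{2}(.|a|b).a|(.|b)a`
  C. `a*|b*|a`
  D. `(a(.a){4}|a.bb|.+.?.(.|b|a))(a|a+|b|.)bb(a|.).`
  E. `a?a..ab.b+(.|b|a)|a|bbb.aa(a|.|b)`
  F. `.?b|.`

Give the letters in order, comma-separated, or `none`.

D

A → no match
B → no match — must end with 'a'
C → no match
D → match
E → no match
F → no match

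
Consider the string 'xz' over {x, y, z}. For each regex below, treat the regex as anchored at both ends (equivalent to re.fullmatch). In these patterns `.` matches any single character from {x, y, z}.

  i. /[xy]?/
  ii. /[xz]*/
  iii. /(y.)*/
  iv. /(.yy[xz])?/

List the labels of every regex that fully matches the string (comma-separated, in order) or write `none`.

ii

i → no match
ii → match
iii → no match
iv → no match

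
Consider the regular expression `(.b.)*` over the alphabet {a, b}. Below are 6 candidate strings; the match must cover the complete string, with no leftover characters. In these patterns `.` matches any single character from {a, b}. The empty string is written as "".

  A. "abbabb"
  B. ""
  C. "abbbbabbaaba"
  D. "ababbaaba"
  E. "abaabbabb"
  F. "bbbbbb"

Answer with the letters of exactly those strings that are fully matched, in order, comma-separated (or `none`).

A. "abbabb" → match
B. "" → match
C. "abbbbabbaaba" → match
D. "ababbaaba" → match
E. "abaabbabb" → match
F. "bbbbbb" → match

A, B, C, D, E, F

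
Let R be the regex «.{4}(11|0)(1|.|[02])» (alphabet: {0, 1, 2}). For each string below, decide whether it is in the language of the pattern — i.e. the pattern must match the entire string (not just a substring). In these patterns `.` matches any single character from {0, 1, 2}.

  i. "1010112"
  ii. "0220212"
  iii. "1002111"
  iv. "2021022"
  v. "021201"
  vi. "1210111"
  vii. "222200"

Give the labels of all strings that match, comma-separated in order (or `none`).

i, iii, v, vi, vii

i. "1010112" → match
ii. "0220212" → no match
iii. "1002111" → match
iv. "2021022" → no match
v. "021201" → match
vi. "1210111" → match
vii. "222200" → match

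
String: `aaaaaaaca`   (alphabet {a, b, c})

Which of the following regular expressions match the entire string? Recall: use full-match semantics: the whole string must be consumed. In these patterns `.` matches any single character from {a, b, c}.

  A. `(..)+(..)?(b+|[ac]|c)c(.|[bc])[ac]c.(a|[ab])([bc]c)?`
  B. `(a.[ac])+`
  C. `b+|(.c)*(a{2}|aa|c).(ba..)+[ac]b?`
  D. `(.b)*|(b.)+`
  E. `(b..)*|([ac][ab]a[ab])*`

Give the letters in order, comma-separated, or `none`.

A → no match
B → match
C → no match
D → no match
E → no match

B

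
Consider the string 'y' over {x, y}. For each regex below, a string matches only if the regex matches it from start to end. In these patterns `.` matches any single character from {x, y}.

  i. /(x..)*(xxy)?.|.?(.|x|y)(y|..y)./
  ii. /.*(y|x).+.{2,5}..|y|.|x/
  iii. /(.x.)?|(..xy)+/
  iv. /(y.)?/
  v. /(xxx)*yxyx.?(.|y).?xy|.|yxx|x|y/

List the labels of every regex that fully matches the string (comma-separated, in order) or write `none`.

i, ii, v

i → match
ii → match
iii → no match
iv → no match
v → match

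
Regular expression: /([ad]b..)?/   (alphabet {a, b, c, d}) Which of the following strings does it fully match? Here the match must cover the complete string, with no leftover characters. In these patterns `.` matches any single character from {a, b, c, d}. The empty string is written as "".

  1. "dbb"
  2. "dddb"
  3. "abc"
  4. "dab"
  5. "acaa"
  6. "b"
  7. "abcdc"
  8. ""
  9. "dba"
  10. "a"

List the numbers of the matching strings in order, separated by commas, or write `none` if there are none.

8

1 → no match
2 → no match
3 → no match
4 → no match
5 → no match
6 → no match
7 → no match
8 → match
9 → no match
10 → no match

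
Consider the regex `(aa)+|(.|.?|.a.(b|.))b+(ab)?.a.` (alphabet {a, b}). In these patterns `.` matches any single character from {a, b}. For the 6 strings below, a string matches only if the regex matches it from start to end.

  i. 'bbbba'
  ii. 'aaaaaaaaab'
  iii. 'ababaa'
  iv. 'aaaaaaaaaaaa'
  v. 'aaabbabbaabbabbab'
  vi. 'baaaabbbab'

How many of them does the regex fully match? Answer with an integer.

1

i → no match
ii → no match
iii → no match
iv → match
v → no match
vi → no match
Total matched: 1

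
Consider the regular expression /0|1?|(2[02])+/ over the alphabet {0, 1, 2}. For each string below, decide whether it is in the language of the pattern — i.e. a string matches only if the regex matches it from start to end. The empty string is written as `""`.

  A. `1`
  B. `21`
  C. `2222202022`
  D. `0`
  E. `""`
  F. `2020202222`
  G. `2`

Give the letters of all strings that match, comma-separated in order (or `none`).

A, C, D, E, F

A → match
B → no match
C → match
D → match
E → match
F → match
G → no match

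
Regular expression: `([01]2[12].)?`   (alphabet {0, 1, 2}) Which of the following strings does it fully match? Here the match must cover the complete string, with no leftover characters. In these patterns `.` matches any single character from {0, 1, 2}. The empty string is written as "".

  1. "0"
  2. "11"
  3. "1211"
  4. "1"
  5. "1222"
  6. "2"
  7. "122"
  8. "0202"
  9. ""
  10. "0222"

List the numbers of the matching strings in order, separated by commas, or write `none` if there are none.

3, 5, 9, 10

1. "0" → no match
2. "11" → no match
3. "1211" → match
4. "1" → no match
5. "1222" → match
6. "2" → no match
7. "122" → no match
8. "0202" → no match
9. "" → match
10. "0222" → match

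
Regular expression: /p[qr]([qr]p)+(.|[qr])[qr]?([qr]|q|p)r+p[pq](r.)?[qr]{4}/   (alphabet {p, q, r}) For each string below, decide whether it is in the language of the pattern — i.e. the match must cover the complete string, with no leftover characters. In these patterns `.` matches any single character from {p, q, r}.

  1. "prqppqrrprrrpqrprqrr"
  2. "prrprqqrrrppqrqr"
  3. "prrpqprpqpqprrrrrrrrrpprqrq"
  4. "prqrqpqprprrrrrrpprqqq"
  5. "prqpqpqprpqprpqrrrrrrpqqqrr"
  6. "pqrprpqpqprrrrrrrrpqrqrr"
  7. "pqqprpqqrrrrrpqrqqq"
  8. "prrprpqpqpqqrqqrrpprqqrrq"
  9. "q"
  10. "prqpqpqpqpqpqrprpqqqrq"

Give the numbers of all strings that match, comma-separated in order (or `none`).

2, 3, 5, 6, 7, 10

1 → no match
2 → match
3 → match
4 → no match
5 → match
6 → match
7 → match
8 → no match
9 → no match — must start with "p"
10 → match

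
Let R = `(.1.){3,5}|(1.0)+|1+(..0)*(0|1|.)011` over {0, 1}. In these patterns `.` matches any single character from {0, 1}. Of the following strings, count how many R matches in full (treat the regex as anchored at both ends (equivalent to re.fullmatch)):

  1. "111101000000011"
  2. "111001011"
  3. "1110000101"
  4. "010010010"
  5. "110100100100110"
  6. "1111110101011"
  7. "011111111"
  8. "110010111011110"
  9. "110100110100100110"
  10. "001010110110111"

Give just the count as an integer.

8

1 → match
2 → match
3 → no match
4 → match
5 → match
6 → match
7 → match
8 → match
9 → match
10 → no match
Total matched: 8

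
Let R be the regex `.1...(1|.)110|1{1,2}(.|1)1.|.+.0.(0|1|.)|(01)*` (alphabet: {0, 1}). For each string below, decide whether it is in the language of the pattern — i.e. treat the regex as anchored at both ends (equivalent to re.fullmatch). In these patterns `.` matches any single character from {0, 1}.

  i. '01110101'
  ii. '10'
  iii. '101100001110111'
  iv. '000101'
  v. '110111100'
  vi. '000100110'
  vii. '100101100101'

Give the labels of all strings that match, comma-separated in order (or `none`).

none

i → no match
ii → no match
iii → no match
iv → no match
v → no match
vi → no match
vii → no match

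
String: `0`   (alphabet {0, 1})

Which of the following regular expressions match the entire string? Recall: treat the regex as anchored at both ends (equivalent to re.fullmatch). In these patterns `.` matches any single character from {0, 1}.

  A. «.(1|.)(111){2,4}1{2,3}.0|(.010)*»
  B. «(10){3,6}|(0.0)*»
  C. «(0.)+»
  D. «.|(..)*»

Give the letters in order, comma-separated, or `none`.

D

A → no match
B → no match
C → no match
D → match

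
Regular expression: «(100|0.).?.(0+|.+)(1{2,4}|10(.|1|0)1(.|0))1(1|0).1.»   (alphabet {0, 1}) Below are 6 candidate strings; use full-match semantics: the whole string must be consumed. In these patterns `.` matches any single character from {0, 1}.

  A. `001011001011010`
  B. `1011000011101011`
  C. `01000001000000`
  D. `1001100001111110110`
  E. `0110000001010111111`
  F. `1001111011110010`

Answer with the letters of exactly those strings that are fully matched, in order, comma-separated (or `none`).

A → match
B → no match
C → no match
D → match
E → no match
F → match

A, D, F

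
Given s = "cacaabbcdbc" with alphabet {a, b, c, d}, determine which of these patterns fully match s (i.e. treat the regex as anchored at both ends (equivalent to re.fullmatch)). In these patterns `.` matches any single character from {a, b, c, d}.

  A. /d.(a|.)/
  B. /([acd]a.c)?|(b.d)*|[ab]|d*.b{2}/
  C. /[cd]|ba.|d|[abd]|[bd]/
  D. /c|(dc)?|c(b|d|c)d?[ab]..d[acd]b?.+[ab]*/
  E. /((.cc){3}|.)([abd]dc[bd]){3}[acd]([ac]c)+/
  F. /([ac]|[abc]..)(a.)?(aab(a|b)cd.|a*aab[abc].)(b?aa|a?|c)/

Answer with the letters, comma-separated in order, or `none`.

F

A → no match — must start with "d"
B → no match
C → no match
D → no match
E → no match
F → match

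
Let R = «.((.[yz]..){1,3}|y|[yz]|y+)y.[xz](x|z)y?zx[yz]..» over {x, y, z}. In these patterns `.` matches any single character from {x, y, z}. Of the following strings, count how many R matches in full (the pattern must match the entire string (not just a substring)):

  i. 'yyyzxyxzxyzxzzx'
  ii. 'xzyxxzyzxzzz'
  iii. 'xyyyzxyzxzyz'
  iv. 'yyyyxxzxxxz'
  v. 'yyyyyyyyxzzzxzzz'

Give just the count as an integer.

4

i → match
ii → match
iii → match
iv → no match
v → match
Total matched: 4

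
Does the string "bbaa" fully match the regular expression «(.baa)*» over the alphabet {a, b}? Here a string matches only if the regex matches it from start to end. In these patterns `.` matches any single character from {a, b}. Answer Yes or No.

Yes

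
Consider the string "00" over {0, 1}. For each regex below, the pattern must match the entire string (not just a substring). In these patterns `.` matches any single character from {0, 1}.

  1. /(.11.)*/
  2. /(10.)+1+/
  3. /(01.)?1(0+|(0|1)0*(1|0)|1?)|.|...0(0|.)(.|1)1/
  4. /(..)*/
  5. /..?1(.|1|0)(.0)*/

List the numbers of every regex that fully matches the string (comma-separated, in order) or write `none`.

4

1 → no match
2 → no match — must start with "10"
3 → no match
4 → match
5 → no match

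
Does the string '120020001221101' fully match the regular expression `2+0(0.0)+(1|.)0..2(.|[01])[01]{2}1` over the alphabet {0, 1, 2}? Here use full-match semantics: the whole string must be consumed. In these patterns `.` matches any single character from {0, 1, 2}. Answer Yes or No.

No

Every match must start with '2', but '120020001221101' does not.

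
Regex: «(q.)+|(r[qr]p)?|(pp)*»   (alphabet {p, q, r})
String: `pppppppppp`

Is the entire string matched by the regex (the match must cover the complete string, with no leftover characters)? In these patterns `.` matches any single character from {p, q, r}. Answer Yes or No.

Yes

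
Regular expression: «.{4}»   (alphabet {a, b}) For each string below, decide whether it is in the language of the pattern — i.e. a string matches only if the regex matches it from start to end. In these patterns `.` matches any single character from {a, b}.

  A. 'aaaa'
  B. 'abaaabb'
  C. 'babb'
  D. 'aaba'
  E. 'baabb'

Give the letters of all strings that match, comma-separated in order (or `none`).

A → match
B → no match
C → match
D → match
E → no match

A, C, D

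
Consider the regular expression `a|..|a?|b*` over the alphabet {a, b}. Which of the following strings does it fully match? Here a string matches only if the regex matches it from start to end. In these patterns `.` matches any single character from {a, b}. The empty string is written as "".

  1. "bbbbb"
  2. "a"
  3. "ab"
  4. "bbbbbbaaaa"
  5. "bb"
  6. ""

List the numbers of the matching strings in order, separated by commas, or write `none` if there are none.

1 → match
2 → match
3 → match
4 → no match
5 → match
6 → match

1, 2, 3, 5, 6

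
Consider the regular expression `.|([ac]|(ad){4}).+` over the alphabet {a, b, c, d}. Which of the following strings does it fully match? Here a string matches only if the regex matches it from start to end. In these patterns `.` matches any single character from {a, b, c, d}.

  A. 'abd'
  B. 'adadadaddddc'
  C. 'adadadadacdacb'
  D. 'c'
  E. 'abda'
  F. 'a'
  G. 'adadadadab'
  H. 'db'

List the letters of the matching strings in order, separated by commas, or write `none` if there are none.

A. 'abd' → match
B. 'adadadaddddc' → match
C → match
D. 'c' → match
E. 'abda' → match
F. 'a' → match
G. 'adadadadab' → match
H. 'db' → no match

A, B, C, D, E, F, G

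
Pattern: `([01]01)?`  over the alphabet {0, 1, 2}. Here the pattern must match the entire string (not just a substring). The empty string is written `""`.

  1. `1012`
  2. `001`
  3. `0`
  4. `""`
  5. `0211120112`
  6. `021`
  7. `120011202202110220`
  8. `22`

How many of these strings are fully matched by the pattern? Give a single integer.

1 → no match
2 → match
3 → no match
4 → match
5 → no match
6 → no match
7 → no match
8 → no match
Total matched: 2

2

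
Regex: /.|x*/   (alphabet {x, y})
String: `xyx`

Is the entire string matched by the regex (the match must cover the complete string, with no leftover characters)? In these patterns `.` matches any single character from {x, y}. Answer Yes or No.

No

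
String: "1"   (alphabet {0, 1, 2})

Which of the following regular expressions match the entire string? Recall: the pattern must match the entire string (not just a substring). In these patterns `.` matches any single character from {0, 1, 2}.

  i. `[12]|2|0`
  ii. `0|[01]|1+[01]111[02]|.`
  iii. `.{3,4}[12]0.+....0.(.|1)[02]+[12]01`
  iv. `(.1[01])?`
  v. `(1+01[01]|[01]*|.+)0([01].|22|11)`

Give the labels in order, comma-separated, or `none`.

i, ii

i → match
ii → match
iii → no match — must end with "01"
iv → no match
v → no match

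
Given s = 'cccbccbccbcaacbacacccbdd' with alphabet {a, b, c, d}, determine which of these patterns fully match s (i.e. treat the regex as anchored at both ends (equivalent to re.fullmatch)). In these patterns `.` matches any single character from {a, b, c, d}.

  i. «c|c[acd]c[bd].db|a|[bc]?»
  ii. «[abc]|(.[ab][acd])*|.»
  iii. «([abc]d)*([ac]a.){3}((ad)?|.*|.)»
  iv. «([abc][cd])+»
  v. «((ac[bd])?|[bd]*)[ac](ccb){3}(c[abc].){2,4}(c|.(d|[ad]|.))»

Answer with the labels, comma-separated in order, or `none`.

v

i → no match
ii → no match
iii → no match
iv → no match
v → match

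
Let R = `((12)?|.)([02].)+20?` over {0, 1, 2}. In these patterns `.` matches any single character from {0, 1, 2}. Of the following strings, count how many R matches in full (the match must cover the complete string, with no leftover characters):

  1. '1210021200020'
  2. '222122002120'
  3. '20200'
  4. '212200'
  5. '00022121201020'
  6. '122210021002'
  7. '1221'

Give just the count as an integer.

3

1 → match
2 → match
3 → no match
4 → no match
5 → no match
6 → match
7 → no match
Total matched: 3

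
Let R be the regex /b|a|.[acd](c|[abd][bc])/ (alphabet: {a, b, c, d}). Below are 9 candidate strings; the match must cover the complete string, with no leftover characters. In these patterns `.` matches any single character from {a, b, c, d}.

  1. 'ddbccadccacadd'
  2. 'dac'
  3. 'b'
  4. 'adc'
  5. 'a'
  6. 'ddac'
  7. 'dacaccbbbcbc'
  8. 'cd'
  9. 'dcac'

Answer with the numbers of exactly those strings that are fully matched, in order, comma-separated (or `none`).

2, 3, 4, 5, 6, 9

1 → no match
2 → match
3 → match
4 → match
5 → match
6 → match
7 → no match
8 → no match
9 → match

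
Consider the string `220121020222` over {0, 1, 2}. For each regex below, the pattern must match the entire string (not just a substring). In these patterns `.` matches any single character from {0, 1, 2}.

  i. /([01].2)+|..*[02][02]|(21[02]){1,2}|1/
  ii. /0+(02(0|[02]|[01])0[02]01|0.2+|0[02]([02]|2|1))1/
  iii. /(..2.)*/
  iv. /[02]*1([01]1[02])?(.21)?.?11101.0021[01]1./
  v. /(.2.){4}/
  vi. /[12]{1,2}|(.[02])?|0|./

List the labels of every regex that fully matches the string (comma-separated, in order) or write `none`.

i → match
ii → no match — must start with `0`
iii → no match
iv → no match
v → match
vi → no match

i, v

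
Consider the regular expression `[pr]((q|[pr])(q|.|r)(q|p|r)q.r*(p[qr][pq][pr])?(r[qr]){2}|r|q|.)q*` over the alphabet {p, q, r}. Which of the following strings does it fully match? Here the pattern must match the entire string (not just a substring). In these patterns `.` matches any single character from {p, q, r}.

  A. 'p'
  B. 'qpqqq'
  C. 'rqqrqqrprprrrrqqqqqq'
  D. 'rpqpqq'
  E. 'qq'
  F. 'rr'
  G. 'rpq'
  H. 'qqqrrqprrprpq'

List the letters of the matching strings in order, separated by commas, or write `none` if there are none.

A → no match
B → no match
C → match
D → no match
E → no match
F → match
G → match
H → no match

C, F, G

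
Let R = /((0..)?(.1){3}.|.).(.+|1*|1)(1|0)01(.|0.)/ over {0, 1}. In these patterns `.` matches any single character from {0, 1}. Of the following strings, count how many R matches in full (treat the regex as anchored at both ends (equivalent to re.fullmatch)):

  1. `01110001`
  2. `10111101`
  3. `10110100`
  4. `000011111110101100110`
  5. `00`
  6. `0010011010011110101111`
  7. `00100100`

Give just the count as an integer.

2

1 → no match
2 → no match
3 → match
4 → no match
5 → no match
6 → no match
7 → match
Total matched: 2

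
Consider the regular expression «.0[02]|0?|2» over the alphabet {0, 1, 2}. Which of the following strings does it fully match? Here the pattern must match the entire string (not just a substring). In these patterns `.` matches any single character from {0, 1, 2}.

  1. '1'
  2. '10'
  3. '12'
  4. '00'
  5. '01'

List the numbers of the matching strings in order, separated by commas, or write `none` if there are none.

1 → no match
2 → no match
3 → no match
4 → no match
5 → no match

none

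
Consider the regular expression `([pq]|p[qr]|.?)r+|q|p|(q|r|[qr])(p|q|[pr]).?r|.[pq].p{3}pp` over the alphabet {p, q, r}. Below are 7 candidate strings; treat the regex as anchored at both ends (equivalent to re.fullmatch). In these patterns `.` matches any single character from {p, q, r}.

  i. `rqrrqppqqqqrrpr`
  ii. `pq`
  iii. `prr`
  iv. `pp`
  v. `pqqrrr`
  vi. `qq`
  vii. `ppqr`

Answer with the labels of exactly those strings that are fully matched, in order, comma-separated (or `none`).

i → no match
ii → no match
iii → match
iv → no match
v → no match
vi → no match
vii → no match

iii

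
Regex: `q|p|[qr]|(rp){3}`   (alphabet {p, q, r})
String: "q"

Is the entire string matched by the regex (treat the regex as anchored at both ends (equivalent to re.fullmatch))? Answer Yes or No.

Yes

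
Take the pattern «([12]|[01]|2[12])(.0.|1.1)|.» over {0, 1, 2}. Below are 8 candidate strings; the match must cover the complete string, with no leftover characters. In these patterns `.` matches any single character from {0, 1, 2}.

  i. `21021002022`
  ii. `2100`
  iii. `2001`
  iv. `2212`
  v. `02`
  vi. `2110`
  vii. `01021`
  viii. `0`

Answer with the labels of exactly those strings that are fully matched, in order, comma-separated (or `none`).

ii, iii, viii

i. `21021002022` → no match
ii. `2100` → match
iii. `2001` → match
iv. `2212` → no match
v. `02` → no match
vi. `2110` → no match
vii. `01021` → no match
viii. `0` → match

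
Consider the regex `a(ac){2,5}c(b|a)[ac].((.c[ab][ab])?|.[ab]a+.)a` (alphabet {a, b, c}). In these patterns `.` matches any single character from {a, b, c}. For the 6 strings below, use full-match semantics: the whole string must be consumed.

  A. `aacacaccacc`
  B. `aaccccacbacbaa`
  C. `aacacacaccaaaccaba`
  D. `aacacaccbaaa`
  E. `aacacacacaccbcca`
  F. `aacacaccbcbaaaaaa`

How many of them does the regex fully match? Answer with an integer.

A → no match — must end with `a`
B → no match
C → match
D → match
E → match
F → match
Total matched: 4

4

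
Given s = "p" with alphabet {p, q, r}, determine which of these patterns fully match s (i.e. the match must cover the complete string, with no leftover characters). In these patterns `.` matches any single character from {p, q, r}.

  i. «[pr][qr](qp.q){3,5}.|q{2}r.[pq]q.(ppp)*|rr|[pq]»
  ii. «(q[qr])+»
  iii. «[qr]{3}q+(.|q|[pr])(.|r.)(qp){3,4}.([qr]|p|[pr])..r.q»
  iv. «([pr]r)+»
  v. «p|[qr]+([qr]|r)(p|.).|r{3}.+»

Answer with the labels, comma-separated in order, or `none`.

i → match
ii → no match — must start with "q"
iii → no match — must end with "q"
iv → no match — must end with "r"
v → match

i, v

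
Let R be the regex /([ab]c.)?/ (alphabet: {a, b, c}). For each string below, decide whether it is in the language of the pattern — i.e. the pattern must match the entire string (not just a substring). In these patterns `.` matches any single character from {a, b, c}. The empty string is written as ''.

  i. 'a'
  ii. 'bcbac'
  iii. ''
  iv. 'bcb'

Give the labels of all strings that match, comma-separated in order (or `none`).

i → no match
ii → no match
iii → match
iv → match

iii, iv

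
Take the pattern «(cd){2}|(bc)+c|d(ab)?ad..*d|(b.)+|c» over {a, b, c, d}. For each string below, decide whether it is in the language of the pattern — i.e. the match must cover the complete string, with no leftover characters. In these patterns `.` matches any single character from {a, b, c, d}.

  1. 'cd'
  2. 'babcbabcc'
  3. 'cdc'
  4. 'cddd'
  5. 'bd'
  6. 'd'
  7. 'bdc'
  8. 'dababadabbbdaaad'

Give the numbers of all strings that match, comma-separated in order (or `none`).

5

1 → no match
2 → no match
3 → no match
4 → no match
5 → match
6 → no match
7 → no match
8 → no match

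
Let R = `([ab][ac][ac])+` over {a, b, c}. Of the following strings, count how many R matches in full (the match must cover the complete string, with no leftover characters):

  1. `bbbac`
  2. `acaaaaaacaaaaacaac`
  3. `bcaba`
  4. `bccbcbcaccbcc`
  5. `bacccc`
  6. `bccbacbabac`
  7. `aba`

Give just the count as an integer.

1

1 → no match
2 → match
3 → no match
4 → no match
5 → no match
6 → no match
7 → no match
Total matched: 1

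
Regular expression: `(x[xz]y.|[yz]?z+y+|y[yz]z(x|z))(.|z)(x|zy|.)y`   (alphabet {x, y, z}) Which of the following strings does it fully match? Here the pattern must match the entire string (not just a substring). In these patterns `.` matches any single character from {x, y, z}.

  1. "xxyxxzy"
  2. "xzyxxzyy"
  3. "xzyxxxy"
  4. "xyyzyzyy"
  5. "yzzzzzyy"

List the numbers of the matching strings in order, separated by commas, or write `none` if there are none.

1. "xxyxxzy" → match
2. "xzyxxzyy" → match
3. "xzyxxxy" → match
4. "xyyzyzyy" → no match
5. "yzzzzzyy" → match

1, 2, 3, 5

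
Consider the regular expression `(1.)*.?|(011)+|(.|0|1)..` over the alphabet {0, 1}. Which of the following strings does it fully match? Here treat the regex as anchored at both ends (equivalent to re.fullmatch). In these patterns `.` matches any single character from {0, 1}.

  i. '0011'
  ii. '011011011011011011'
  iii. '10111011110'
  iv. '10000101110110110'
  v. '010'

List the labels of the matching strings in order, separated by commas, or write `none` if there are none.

ii, iii, v

i → no match
ii → match
iii → match
iv → no match
v → match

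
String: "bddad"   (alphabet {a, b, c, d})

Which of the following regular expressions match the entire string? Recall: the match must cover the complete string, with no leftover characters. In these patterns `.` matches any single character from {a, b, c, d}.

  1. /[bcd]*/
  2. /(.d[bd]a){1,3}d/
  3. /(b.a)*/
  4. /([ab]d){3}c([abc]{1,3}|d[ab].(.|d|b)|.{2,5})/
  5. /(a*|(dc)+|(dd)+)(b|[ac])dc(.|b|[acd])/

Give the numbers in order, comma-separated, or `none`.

2

1 → no match
2 → match
3 → no match
4 → no match
5 → no match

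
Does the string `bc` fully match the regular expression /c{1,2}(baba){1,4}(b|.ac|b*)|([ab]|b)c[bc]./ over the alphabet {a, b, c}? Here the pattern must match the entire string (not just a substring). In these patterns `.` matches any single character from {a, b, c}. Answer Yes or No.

No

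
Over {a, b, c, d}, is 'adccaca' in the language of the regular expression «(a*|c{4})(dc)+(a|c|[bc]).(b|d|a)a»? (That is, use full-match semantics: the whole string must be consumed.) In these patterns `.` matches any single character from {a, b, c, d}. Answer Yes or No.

No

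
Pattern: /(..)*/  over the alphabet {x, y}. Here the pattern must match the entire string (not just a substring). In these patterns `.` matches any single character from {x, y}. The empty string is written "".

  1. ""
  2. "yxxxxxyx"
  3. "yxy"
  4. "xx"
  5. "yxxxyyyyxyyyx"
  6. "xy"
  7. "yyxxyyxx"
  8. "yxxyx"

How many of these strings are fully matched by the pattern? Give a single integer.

5

1. "" → match
2. "yxxxxxyx" → match
3. "yxy" → no match
4. "xx" → match
5 → no match
6. "xy" → match
7. "yyxxyyxx" → match
8. "yxxyx" → no match
Total matched: 5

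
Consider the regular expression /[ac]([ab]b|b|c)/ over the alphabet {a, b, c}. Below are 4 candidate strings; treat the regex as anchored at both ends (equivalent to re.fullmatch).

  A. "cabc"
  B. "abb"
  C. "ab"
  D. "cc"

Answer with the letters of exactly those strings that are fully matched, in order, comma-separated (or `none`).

A → no match
B → match
C → match
D → match

B, C, D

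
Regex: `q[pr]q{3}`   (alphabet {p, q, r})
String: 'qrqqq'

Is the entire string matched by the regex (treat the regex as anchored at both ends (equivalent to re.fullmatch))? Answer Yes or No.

Yes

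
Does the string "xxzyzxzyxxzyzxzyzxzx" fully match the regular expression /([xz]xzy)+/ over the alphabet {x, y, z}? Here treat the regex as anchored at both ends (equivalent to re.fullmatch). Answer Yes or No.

Every match must end with "xzy", but "xxzyzxzyxxzyzxzyzxzx" does not.

No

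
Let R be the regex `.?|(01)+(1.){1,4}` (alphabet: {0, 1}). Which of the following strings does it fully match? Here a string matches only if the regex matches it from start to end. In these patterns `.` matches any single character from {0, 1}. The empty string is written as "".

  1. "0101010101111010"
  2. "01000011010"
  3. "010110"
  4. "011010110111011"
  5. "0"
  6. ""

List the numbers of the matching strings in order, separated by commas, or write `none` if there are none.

1, 3, 5, 6

1 → match
2 → no match
3 → match
4 → no match
5 → match
6 → match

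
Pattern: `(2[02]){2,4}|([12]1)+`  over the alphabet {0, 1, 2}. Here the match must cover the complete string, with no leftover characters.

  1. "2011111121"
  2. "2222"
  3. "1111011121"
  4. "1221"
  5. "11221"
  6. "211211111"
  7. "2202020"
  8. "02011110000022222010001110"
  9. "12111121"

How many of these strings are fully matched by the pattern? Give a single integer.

1

1 → no match
2 → match
3 → no match
4 → no match
5 → no match
6 → no match
7 → no match
8 → no match
9 → no match
Total matched: 1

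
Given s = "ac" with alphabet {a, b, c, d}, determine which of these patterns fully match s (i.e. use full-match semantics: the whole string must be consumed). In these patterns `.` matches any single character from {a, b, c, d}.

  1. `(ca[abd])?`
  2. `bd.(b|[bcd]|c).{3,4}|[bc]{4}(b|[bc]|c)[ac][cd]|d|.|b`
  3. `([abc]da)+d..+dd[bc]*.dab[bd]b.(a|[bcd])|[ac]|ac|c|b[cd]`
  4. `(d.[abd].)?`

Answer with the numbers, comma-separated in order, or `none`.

1 → no match
2 → no match
3 → match
4 → no match

3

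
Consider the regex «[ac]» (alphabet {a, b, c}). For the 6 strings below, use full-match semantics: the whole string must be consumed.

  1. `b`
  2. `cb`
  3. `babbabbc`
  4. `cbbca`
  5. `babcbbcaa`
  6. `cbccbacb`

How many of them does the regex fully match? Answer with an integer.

1. `b` → no match
2. `cb` → no match
3. `babbabbc` → no match
4. `cbbca` → no match
5. `babcbbcaa` → no match
6. `cbccbacb` → no match
Total matched: 0

0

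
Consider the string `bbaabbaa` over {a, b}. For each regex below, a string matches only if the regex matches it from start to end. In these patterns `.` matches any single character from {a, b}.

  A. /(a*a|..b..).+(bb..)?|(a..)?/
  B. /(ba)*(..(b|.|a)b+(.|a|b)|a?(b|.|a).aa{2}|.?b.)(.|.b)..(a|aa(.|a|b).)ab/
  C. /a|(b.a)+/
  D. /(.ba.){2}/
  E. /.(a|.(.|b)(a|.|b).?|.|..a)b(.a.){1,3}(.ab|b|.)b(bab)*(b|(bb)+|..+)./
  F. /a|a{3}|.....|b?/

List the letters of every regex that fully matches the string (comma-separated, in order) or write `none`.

D

A → no match
B → no match — must end with `ab`
C → no match
D → match
E → no match
F → no match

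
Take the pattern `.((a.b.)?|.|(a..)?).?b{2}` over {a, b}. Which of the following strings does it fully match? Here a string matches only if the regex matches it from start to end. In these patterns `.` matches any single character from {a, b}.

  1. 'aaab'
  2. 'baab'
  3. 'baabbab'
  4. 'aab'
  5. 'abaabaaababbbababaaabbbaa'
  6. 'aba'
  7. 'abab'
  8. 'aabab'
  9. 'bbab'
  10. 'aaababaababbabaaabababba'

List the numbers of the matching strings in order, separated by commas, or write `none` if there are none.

1 → no match
2 → no match
3 → no match
4 → no match
5 → no match — must end with 'b'
6 → no match — must end with 'b'
7 → no match
8 → no match
9 → no match
10 → no match — must end with 'b'

none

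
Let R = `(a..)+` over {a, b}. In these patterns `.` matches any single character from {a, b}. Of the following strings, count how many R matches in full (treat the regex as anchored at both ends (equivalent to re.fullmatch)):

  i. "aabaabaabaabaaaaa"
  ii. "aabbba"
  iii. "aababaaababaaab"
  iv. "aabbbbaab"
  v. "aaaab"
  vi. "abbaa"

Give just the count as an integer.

i → no match
ii → no match
iii → match
iv → no match
v → no match
vi → no match
Total matched: 1

1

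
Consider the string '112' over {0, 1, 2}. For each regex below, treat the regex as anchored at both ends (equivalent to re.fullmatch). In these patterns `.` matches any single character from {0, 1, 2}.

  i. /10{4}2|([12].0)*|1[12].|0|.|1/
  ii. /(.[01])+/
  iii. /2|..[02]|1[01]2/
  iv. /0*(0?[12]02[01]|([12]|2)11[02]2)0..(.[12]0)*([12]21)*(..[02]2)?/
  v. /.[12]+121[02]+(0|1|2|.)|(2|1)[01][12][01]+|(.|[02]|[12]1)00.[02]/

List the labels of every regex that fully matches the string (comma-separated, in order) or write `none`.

i, iii

i → match
ii → no match
iii → match
iv → no match
v → no match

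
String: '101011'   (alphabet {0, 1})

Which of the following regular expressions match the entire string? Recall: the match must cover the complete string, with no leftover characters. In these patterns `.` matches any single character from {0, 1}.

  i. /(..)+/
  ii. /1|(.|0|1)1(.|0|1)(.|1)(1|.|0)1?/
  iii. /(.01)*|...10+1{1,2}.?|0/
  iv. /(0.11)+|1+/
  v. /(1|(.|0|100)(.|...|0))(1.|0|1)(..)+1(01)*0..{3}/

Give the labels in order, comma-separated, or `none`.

i

i → match
ii → no match
iii → no match
iv → no match
v → no match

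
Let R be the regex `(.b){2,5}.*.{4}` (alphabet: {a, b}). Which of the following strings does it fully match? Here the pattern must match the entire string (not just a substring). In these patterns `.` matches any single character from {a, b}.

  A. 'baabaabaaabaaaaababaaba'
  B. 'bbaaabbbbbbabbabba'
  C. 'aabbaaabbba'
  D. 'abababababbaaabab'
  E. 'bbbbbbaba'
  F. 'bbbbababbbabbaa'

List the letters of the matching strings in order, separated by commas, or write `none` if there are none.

D, E, F

A → no match
B → no match
C → no match
D → match
E → match
F → match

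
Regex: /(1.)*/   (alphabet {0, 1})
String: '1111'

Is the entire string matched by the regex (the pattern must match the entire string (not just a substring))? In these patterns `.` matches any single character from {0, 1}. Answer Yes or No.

Yes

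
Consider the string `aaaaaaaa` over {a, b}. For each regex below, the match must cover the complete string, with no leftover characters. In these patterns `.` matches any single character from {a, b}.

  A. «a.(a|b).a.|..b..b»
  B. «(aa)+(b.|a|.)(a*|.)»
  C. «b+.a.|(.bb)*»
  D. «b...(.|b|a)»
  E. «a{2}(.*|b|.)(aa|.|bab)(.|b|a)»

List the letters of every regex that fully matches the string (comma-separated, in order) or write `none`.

B, E

A → no match
B → match
C → no match
D → no match — must start with `b`
E → match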